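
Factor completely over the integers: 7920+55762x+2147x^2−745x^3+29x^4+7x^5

(7x+1)(x+10)(x+9)(x^2−15x+88)

Trying the rational-root candidates, x = −10 is a root, so (x+10) divides it; the quotient is 7x^4−41x^3−335x^2+5497x+792.
Continuing, x = −9 is a root, so (x+9) is a factor; dividing leaves 7x^3−104x^2+601x+88.
Then x = −1/7 is a root, so (7x+1) divides it; the quotient is x^2−15x+88.
The quadratic x^2−15x+88 has discriminant −127 < 0 and is irreducible over ℤ.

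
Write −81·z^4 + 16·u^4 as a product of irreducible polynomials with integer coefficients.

Write as (4·u^2)² − (9·z^2)², then factor 4·u^2 − 9·z^2 once more.

(2·u + 3·z)·(2·u − 3·z)·(4·u^2 + 9·z^2)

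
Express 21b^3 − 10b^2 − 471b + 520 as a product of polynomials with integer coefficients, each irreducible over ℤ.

(3b − 13)(7b − 8)(b + 5)

Testing divisors of the constant over divisors of the leading coefficient, b = −5 is a root, so (b + 5) is a factor; dividing leaves 21b^2 − 115b + 104.
The remaining quadratic factors as (3b − 13)(7b − 8).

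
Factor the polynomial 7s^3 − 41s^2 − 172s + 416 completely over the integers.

(7s − 13)(s + 4)(s − 8)

Testing divisors of the constant over divisors of the leading coefficient, s = −4 is a root, so (s + 4) divides it; the quotient is 7s^2 − 69s + 104.
The remaining quadratic factors as (s − 8)(7s − 13).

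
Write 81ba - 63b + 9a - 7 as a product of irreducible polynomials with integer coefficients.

Group as (81ba - 63b) + (9a - 7) = 9b(9a - 7) + (9a - 7).
Both groups share the factor (9a - 7).

(9a - 7)(9b + 1)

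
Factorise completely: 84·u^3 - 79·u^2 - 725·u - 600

(3·u + 5)·(4·u - 15)·(7·u + 8)

By the rational root theorem, u = -5/3 is a root, giving the factor (3·u + 5) and quotient 28·u^2 - 73·u - 120.
The remaining quadratic factors as (4·u - 15)(7·u + 8).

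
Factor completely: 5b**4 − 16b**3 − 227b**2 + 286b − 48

(5b − 1)(b + 6)(b − 1)(b − 8)

Trying the rational-root candidates, b = 1/5 is a root, giving the factor (5b − 1) and quotient b**3 − 3b**2 − 46b + 48.
Next, b = 8 is a root, so (b − 8) divides it; the quotient is b**2 + 5b − 6.
The remaining quadratic factors as (b − 1)(b + 6).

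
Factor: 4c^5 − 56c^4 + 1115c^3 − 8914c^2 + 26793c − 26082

(2c − 7)(2c − 9)(c − 2)(c^2 − 4c + 207)

Testing divisors of the constant over divisors of the leading coefficient, c = 7/2 is a root, so (2c − 7) is a factor; dividing leaves 2c^4 − 21c^3 + 484c^2 − 2763c + 3726.
Then c = 9/2 is a root, so (2c − 9) divides it; the quotient is c^3 − 6c^2 + 215c − 414.
Then c = 2 is a root, giving the factor (c − 2) and quotient c^2 − 4c + 207.
The quadratic c^2 − 4c + 207 has discriminant −812 < 0 and is irreducible over ℤ.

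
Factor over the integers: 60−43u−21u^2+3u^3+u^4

(u+3)(u+5)(u−1)(u−4)

Trying the rational-root candidates, u = 1 is a root, giving the factor (u−1) and quotient u^3+4u^2−17u−60.
Next, u = 4 is a root, giving the factor (u−4) and quotient u^2+8u+15.
The remaining quadratic factors as (u+5)(u+3).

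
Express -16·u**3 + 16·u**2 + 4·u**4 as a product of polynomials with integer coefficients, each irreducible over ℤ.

4·u**2·(u - 2)**2

Every term has a factor of 4·u**2; factoring it out leaves u**2 - 4·u + 4.
Recognize a perfect-square trinomial with the parts 2 and u.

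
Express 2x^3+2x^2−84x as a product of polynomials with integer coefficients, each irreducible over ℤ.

2x(x+7)(x−6)

Pull out the common factor 2x, then factor the remaining trinomial.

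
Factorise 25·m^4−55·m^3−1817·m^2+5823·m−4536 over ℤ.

(5·m−7)·(5·m−9)·(m+9)·(m−8)

Testing divisors of the constant over divisors of the leading coefficient, m = 7/5 is a root, so (5·m−7) is a factor; dividing leaves 5·m^3−4·m^2−369·m+648.
Next, m = −9 is a root, so (m+9) is a factor; dividing leaves 5·m^2−49·m+72.
The remaining quadratic factors as (m−8)(5·m−9).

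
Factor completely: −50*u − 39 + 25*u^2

(5*u + 3)*(5*u − 13)

Need a pair with product 25·(−39) = −975 and sum −50: that's −65 and 15.
Split the middle term: 25*u^2 − 65*u + 15*u − 39 = 5*u*(5*u − 13) + 3*(5*u − 13).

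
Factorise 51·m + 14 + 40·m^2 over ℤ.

(5·m + 2)·(8·m + 7)

Need a pair with product 40·14 = 560 and sum 51: that's 16 and 35.
Split the middle term: 40·m^2 + 16·m + 35·m + 14 = 8·m·(5·m + 2) + 7·(5·m + 2).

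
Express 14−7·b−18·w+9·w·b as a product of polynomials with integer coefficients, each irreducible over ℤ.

(9·w−7)·(b−2)

Group as (9·w·b−18·w) + (−7·b+14) = 9·w·(b−2) − 7·(b−2).
Both groups share the factor (b−2).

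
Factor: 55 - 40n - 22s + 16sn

(2s - 5)(8n - 11)

Group as (16sn - 22s) + (-40n + 55) = 2s(8n - 11) - 5(8n - 11).
Both groups share the factor (8n - 11).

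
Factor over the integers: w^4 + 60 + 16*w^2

(w^2 + 10)*(w^2 + 6)

Substitute u = w^2 to get a quadratic in u, then factor.
w^2 + 6 is irreducible over ℤ (always positive, so no real roots).
w^2 + 10 is irreducible over ℤ (always positive, so no real roots).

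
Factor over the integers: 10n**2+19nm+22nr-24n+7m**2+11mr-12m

(5n+7m+11r-12)(2n+m)

Group: 5n(2n+m) + (7m+11r-12)(2n+m); both groups contain (2n+m).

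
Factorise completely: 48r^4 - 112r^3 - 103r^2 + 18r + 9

Testing divisors of the constant over divisors of the leading coefficient, r = 1/3 is a root, so (3r - 1) is a factor; dividing leaves 16r^3 - 32r^2 - 45r - 9.
Continuing, r = 3 is a root, giving the factor (r - 3) and quotient 16r^2 + 16r + 3.
The remaining quadratic factors as (4r + 3)(4r + 1).

(3r - 1)(4r + 1)(4r + 3)(r - 3)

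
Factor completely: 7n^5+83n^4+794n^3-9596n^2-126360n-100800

Testing divisors of the constant over divisors of the leading coefficient, n = -8 is a root, giving the factor (n+8) and quotient 7n^4+27n^3+578n^2-14220n-12600.
Continuing, n = 10 is a root, so (n-10) is a factor; dividing leaves 7n^3+97n^2+1548n+1260.
Then n = -6/7 is a root, so (7n+6) divides it; the quotient is n^2+13n+210.
The quadratic n^2+13n+210 has discriminant -671 < 0 and is irreducible over ℤ.

(7n+6)(n+8)(n-10)(n^2+13n+210)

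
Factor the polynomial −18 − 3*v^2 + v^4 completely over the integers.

(v^2 + 3)*(v^2 − 6)

Substitute u = v^2 to get a quadratic in u, then factor.
v^2 − 6 is irreducible over ℤ (6 is not a perfect square).
v^2 + 3 is irreducible over ℤ (always positive, so no real roots).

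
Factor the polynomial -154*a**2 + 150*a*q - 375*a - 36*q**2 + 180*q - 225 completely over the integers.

Group: -14*a*(11*a - 6*q + 15) + (6*q - 15)*(11*a - 6*q + 15); both groups contain (11*a - 6*q + 15).

-(11*a - 6*q + 15)*(14*a - 6*q + 15)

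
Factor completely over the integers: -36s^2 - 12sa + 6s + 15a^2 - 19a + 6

-(6s - 3a + 2)(6s + 5a - 3)

Group: -6s(6s + 5a - 3) + (3a - 2)(6s + 5a - 3); both groups contain (6s + 5a - 3).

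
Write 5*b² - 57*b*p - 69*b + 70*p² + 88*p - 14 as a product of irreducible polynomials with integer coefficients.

(5*b - 7*p + 1)*(b - 10*p - 14)

Group: b*(5*b - 7*p + 1) + (-10*p - 14)*(5*b - 7*p + 1); both groups contain (5*b - 7*p + 1).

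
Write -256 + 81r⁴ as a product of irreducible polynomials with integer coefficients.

(3r + 4)(3r - 4)(9r² + 16)

Difference of squares twice: with A = 3r and B = 4, A⁴ − B⁴ = (A² − B²)(A² + B²), and A² − B² factors again.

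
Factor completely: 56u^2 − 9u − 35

Need a pair with product 56·(−35) = −1960 and sum −9: that's −49 and 40.
Split the middle term: 56u^2 − 49u + 40u − 35 = 7u(8u − 7) + 5(8u − 7).

(7u + 5)(8u − 7)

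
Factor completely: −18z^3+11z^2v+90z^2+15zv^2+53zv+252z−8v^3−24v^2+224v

−(2z−v+4)(z−v−7)(9z+8v)

Group: 2z(−9z^2+zv+63z+8v^2+56v) + (−v+4)(−9z^2+zv+63z+8v^2+56v); both groups contain (−9z^2+zv+63z+8v^2+56v), so (2z−v+4) is a factor with cofactor −9z^2+zv+63z+8v^2+56v.
The cofactor groups again: −9z^2+zv+63z+8v^2+56v = −9z(z−v−7) − 8v(z−v−7); both groups contain (z−v−7), giving −(9z+8v)(z−v−7).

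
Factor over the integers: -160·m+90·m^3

10·m·(3·m+4)·(3·m-4)

Pull out the common factor 10·m; 9·m^2-16 is a difference of squares.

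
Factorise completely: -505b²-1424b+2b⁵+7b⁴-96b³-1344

By the rational root theorem, b = 8 is a root, so (b-8) is a factor; dividing leaves 2b⁴+23b³+88b²+199b+168.
Continuing, b = -7 is a root, so (b+7) is a factor; dividing leaves 2b³+9b²+25b+24.
Continuing, b = -3/2 is a root, so (2b+3) is a factor; dividing leaves b²+3b+8.
The quadratic b²+3b+8 has discriminant -23 < 0 and is irreducible over ℤ.

(2b+3)(b+7)(b-8)(b²+3b+8)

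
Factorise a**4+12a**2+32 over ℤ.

(a**2+4)(a**2+8)

Substitute u = a**2 to get a quadratic in u, then factor.
a**2+8 is irreducible over ℤ (always positive, so no real roots).
a**2+4 is irreducible over ℤ (sum of squares).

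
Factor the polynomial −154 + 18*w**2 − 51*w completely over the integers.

Need a pair with product 18·(−154) = −2772 and sum −51: that's 33 and −84.
Split the middle term: 18*w**2 + 33*w − 84*w − 154 = 3*w*(6*w + 11) − 14*(6*w + 11).

(3*w − 14)*(6*w + 11)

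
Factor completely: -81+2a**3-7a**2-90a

(2a+9)(a+1)(a-9)

Among the possible rational roots, a = -1 is a root, so (a+1) divides it; the quotient is 2a**2-9a-81.
The remaining quadratic factors as (2a+9)(a-9).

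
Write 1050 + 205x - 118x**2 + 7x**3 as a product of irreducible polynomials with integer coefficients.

(7x + 15)(x - 14)(x - 5)

Testing divisors of the constant over divisors of the leading coefficient, x = 5 is a root, so (x - 5) divides it; the quotient is 7x**2 - 83x - 210.
The remaining quadratic factors as (7x + 15)(x - 14).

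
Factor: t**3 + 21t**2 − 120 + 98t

(t + 10)(t + 12)(t − 1)

Among the possible rational roots, t = 1 is a root, so (t − 1) is a factor; dividing leaves t**2 + 22t + 120.
The remaining quadratic factors as (t + 10)(t + 12).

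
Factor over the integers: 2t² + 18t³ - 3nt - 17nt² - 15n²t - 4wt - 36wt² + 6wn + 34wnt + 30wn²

(2w - t)(3n - 2t)(5n + 9t + 1)

Group: 5n(6wn - 4wt - 3nt + 2t²) + (9t + 1)(6wn - 4wt - 3nt + 2t²); both groups contain (6wn - 4wt - 3nt + 2t²), so (5n + 9t + 1) is a factor with cofactor 6wn - 4wt - 3nt + 2t².
The cofactor groups again: 6wn - 4wt - 3nt + 2t² = 2w(3n - 2t) - t(3n - 2t); both groups contain (3n - 2t), giving (2w - t)(3n - 2t).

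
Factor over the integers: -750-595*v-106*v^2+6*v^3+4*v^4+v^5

Trying the rational-root candidates, v = -2 is a root, giving the factor (v+2) and quotient v^4+2*v^3+2*v^2-110*v-375.
Next, v = 5 is a root, giving the factor (v-5) and quotient v^3+7*v^2+37*v+75.
Continuing, v = -3 is a root, so (v+3) is a factor; dividing leaves v^2+4*v+25.
The quadratic v^2+4*v+25 has discriminant -84 < 0 and is irreducible over ℤ.

(v+2)*(v+3)*(v-5)*(v^2+4*v+25)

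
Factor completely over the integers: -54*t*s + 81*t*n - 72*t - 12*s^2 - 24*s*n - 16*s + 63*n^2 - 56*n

-(6*s - 9*n + 8)*(9*t + 2*s + 7*n)

Group: -9*t*(6*s - 9*n + 8) + (-2*s - 7*n)*(6*s - 9*n + 8); both groups contain (6*s - 9*n + 8).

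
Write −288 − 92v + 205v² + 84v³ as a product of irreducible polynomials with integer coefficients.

Among the possible rational roots, v = −9/4 is a root, giving the factor (4v + 9) and quotient 21v² + 4v − 32.
The remaining quadratic factors as (7v − 8)(3v + 4).

(3v + 4)(4v + 9)(7v − 8)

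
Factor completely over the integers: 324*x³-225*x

Factor out 9*x, leaving 36*x²-25, which is a difference of two squares.

9*x*(6*x+5)*(6*x-5)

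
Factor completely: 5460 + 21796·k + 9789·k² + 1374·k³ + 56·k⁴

Testing divisors of the constant over divisors of the leading coefficient, k = −14 is a root, so (k + 14) is a factor; dividing leaves 56·k³ + 590·k² + 1529·k + 390.
Next, k = −2/7 is a root, so (7·k + 2) divides it; the quotient is 8·k² + 82·k + 195.
The remaining quadratic factors as (4·k + 15)(2·k + 13).

(2·k + 13)·(4·k + 15)·(7·k + 2)·(k + 14)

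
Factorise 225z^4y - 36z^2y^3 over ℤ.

Pull out the common factor 9z^2y; 25z^2 - 4y^2 is a difference of squares.

9yz^2(5z - 2y)(5z + 2y)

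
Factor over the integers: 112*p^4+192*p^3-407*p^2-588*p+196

(4*p+7)*(4*p-7)*(7*p-2)*(p+2)

Among the possible rational roots, p = -2 is a root, giving the factor (p+2) and quotient 112*p^3-32*p^2-343*p+98.
Next, p = 7/4 is a root, giving the factor (4*p-7) and quotient 28*p^2+41*p-14.
The remaining quadratic factors as (7*p-2)(4*p+7).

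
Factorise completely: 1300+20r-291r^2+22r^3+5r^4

Testing divisors of the constant over divisors of the leading coefficient, r = -10 is a root, giving the factor (r+10) and quotient 5r^3-28r^2-11r+130.
Continuing, r = 13/5 is a root, so (5r-13) divides it; the quotient is r^2-3r-10.
The remaining quadratic factors as (r+2)(r-5).

(5r-13)(r+10)(r+2)(r-5)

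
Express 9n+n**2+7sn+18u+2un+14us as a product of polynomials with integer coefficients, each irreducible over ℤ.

(2u+n)(7s+n+9)

Group: 7s(2u+n) + (n+9)(2u+n); both groups contain (2u+n).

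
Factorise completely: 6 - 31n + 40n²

(5n - 2)(8n - 3)

Need a pair with product 40·6 = 240 and sum -31: that's -16 and -15.
Split the middle term: 40n² - 16n - 15n + 6 = 8n(5n - 2) - 3(5n - 2).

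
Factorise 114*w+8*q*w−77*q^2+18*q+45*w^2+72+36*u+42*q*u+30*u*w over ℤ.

−(11*q−6*u−9*w−12)*(7*q+5*w+6)

Group: −7*q*(11*q−6*u−9*w−12) + (−5*w−6)*(11*q−6*u−9*w−12); both groups contain (11*q−6*u−9*w−12).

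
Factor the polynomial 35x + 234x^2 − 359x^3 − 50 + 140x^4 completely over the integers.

Testing divisors of the constant over divisors of the leading coefficient, x = 1 is a root, so (x − 1) is a factor; dividing leaves 140x^3 − 219x^2 + 15x + 50.
Continuing, x = 5/4 is a root, so (4x − 5) divides it; the quotient is 35x^2 − 11x − 10.
The remaining quadratic factors as (7x − 5)(5x + 2).

(4x − 5)(5x + 2)(7x − 5)(x − 1)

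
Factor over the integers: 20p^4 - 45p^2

Factor out 5p^2, leaving 4p^2 - 9, which is a difference of two squares.

5p^2(2p + 3)(2p - 3)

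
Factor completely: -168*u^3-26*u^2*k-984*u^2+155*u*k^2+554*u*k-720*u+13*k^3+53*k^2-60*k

Group: 12*u*(-14*u^2-u*k-82*u+13*k^2+53*k-60) + k*(-14*u^2-u*k-82*u+13*k^2+53*k-60); both groups contain (-14*u^2-u*k-82*u+13*k^2+53*k-60), so (12*u+k) is a factor with cofactor -14*u^2-u*k-82*u+13*k^2+53*k-60.
The cofactor groups again: -14*u^2-u*k-82*u+13*k^2+53*k-60 = -u*(14*u-13*k+12) + (-k-5)*(14*u-13*k+12); both groups contain (14*u-13*k+12), giving -(u+k+5)*(14*u-13*k+12).

-(14*u-13*k+12)*(12*u+k)*(u+k+5)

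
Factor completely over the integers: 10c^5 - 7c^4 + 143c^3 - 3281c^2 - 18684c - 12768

Trying the rational-root candidates, c = 8 is a root, giving the factor (c - 8) and quotient 10c^4 + 73c^3 + 727c^2 + 2535c + 1596.
Then c = -7/2 is a root, so (2c + 7) divides it; the quotient is 5c^3 + 19c^2 + 297c + 228.
Next, c = -4/5 is a root, so (5c + 4) is a factor; dividing leaves c^2 + 3c + 57.
The quadratic c^2 + 3c + 57 has discriminant -219 < 0 and is irreducible over ℤ.

(2c + 7)(5c + 4)(c - 8)(c^2 + 3c + 57)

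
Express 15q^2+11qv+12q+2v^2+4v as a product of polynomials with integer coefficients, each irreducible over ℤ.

Group: 3q(5q+2v+4) + v(5q+2v+4); both groups contain (5q+2v+4).

(3q+v)(5q+2v+4)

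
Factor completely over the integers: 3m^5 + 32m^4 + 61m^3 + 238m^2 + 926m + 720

Testing divisors of the constant over divisors of the leading coefficient, m = -8/3 is a root, so (3m + 8) divides it; the quotient is m^4 + 8m^3 - m^2 + 82m + 90.
Continuing, m = -9 is a root, so (m + 9) divides it; the quotient is m^3 - m^2 + 8m + 10.
Then m = -1 is a root, so (m + 1) divides it; the quotient is m^2 - 2m + 10.
The quadratic m^2 - 2m + 10 has discriminant -36 < 0 and is irreducible over ℤ.

(3m + 8)(m + 1)(m + 9)(m^2 - 2m + 10)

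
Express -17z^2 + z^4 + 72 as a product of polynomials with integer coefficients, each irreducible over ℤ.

Substitute u = z^2 to get a quadratic in u, then factor.
z^2 - 9 is a difference of squares.
z^2 - 8 is irreducible over ℤ (8 is not a perfect square).

(z + 3)(z - 3)(z^2 - 8)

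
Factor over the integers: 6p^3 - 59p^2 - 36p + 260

(6p + 13)(p - 10)(p - 2)

Trying the rational-root candidates, p = 2 is a root, so (p - 2) divides it; the quotient is 6p^2 - 47p - 130.
The remaining quadratic factors as (p - 10)(6p + 13).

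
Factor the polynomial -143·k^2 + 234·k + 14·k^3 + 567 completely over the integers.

Among the possible rational roots, k = 9/2 is a root, so (2·k - 9) divides it; the quotient is 7·k^2 - 40·k - 63.
The remaining quadratic factors as (k - 7)(7·k + 9).

(2·k - 9)·(7·k + 9)·(k - 7)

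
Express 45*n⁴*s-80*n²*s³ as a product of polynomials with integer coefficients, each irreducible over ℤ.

5*n²*s*(3*n+4*s)*(3*n-4*s)

Every term has a factor of 5*n²*s. Then 9*n²-16*s² = (3*n)² − (4*s)².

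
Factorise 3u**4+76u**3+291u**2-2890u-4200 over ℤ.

By the rational root theorem, u = 5 is a root, so (u-5) divides it; the quotient is 3u**3+91u**2+746u+840.
Continuing, u = -4/3 is a root, so (3u+4) divides it; the quotient is u**2+29u+210.
The remaining quadratic factors as (u+15)(u+14).

(3u+4)(u+14)(u+15)(u-5)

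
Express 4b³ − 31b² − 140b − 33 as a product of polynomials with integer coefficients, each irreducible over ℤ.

(4b + 1)(b + 3)(b − 11)

Testing divisors of the constant over divisors of the leading coefficient, b = −3 is a root, giving the factor (b + 3) and quotient 4b² − 43b − 11.
The remaining quadratic factors as (4b + 1)(b − 11).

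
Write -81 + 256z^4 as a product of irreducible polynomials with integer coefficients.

(4z + 3)(4z - 3)(16z^2 + 9)

Difference of squares twice: with A = 4z and B = 3, A⁴ − B⁴ = (A² − B²)(A² + B²), and A² − B² factors again.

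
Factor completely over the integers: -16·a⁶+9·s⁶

-(4·a³+3·s³)·(4·a³-3·s³)

Recognize a difference of squares with the parts 3·s³ and 4·a³.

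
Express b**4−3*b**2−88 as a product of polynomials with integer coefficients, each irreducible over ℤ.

Substitute u = b**2 to get a quadratic in u, then factor.
b**2−11 is irreducible over ℤ (11 is not a perfect square).
b**2+8 is irreducible over ℤ (always positive, so no real roots).

(b**2+8)*(b**2−11)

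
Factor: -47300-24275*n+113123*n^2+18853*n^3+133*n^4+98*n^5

(2*n+11)*(7*n+4)*(7*n-5)*(n^2-4*n+215)

Testing divisors of the constant over divisors of the leading coefficient, n = -11/2 is a root, so (2*n+11) divides it; the quotient is 49*n^4-203*n^3+10543*n^2-1425*n-4300.
Continuing, n = 5/7 is a root, so (7*n-5) divides it; the quotient is 7*n^3-24*n^2+1489*n+860.
Next, n = -4/7 is a root, so (7*n+4) is a factor; dividing leaves n^2-4*n+215.
The quadratic n^2-4*n+215 has discriminant -844 < 0 and is irreducible over ℤ.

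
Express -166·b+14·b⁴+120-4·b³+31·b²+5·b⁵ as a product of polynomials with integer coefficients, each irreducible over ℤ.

(5·b-6)·(b+4)·(b-1)·(b²+b+5)

By the rational root theorem, b = 6/5 is a root, so (5·b-6) divides it; the quotient is b⁴+4·b³+4·b²+11·b-20.
Next, b = 1 is a root, giving the factor (b-1) and quotient b³+5·b²+9·b+20.
Continuing, b = -4 is a root, giving the factor (b+4) and quotient b²+b+5.
The quadratic b²+b+5 has discriminant -19 < 0 and is irreducible over ℤ.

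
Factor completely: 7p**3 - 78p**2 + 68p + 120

Among the possible rational roots, p = 2 is a root, so (p - 2) is a factor; dividing leaves 7p**2 - 64p - 60.
The remaining quadratic factors as (p - 10)(7p + 6).

(7p + 6)(p - 10)(p - 2)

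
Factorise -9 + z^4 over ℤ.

Substitute u = z^2 to get a quadratic in u, then factor.
z^2 + 3 is irreducible over ℤ (always positive, so no real roots).
z^2 - 3 is irreducible over ℤ (3 is not a perfect square).

(z^2 + 3)(z^2 - 3)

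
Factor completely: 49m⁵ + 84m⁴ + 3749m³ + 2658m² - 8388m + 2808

Testing divisors of the constant over divisors of the leading coefficient, m = -2 is a root, so (m + 2) is a factor; dividing leaves 49m⁴ - 14m³ + 3777m² - 4896m + 1404.
Continuing, m = 6/7 is a root, so (7m - 6) divides it; the quotient is 7m³ + 4m² + 543m - 234.
Continuing, m = 3/7 is a root, so (7m - 3) is a factor; dividing leaves m² + m + 78.
The quadratic m² + m + 78 has discriminant -311 < 0 and is irreducible over ℤ.

(7m - 3)(7m - 6)(m + 2)(m² + m + 78)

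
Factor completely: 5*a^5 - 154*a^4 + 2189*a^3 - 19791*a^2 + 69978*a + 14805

(5*a + 1)*(a - 15)*(a - 7)*(a^2 - 9*a + 141)

Among the possible rational roots, a = -1/5 is a root, giving the factor (5*a + 1) and quotient a^4 - 31*a^3 + 444*a^2 - 4047*a + 14805.
Next, a = 7 is a root, giving the factor (a - 7) and quotient a^3 - 24*a^2 + 276*a - 2115.
Continuing, a = 15 is a root, so (a - 15) is a factor; dividing leaves a^2 - 9*a + 141.
The quadratic a^2 - 9*a + 141 has discriminant -483 < 0 and is irreducible over ℤ.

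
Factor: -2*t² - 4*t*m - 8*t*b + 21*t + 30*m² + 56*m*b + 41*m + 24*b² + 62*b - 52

-(2*t - 6*m - 4*b - 13)*(t + 5*m + 6*b - 4)

Group: -2*t*(t + 5*m + 6*b - 4) + (6*m + 4*b + 13)*(t + 5*m + 6*b - 4); both groups contain (t + 5*m + 6*b - 4).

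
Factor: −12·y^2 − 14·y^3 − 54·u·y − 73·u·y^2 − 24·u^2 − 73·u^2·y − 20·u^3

−(4·u + y)·(5·u + 7·y + 6)·(u + 2·y)

Group: 5·u·(−4·u^2 − 9·u·y − 2·y^2) + (7·y + 6)·(−4·u^2 − 9·u·y − 2·y^2); both groups contain (−4·u^2 − 9·u·y − 2·y^2), so (5·u + 7·y + 6) is a factor with cofactor −4·u^2 − 9·u·y − 2·y^2.
The cofactor groups again: −4·u^2 − 9·u·y − 2·y^2 = −4·u·(u + 2·y) − y·(u + 2·y); both groups contain (u + 2·y), giving −(4·u + y)·(u + 2·y).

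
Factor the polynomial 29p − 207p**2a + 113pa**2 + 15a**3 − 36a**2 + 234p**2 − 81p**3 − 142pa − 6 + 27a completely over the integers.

−(9p − 5a + 2)(p + 3a − 3)(9p + a − 1)

Group: 9p(−9p**2 − 28pa + 28p − 3a**2 + 6a − 3) + (−5a + 2)(−9p**2 − 28pa + 28p − 3a**2 + 6a − 3); both groups contain (−9p**2 − 28pa + 28p − 3a**2 + 6a − 3), so (9p − 5a + 2) is a factor with cofactor −9p**2 − 28pa + 28p − 3a**2 + 6a − 3.
The cofactor groups again: −9p**2 − 28pa + 28p − 3a**2 + 6a − 3 = −9p(p + 3a − 3) + (−a + 1)(p + 3a − 3); both groups contain (p + 3a − 3), giving −(9p + a − 1)(p + 3a − 3).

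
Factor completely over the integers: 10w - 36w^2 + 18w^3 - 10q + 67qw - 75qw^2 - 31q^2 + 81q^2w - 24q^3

-(3q - 6w + 2)(8q - 3w + 5)(q - w)

Group: q(-24q^2 + 57qw - 31q - 18w^2 + 36w - 10) - w(-24q^2 + 57qw - 31q - 18w^2 + 36w - 10); both groups contain (-24q^2 + 57qw - 31q - 18w^2 + 36w - 10), so (q - w) is a factor with cofactor -24q^2 + 57qw - 31q - 18w^2 + 36w - 10.
The cofactor groups again: -24q^2 + 57qw - 31q - 18w^2 + 36w - 10 = -3q(8q - 3w + 5) + (6w - 2)(8q - 3w + 5); both groups contain (8q - 3w + 5), giving -(3q - 6w + 2)(8q - 3w + 5).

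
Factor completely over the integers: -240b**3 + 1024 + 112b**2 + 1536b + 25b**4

(5b + 4)(5b + 8)(b - 4)(b - 8)

Trying the rational-root candidates, b = -4/5 is a root, so (5b + 4) is a factor; dividing leaves 5b**3 - 52b**2 + 64b + 256.
Next, b = 8 is a root, so (b - 8) is a factor; dividing leaves 5b**2 - 12b - 32.
The remaining quadratic factors as (5b + 8)(b - 4).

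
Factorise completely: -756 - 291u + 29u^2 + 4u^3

Trying the rational-root candidates, u = 7 is a root, so (u - 7) is a factor; dividing leaves 4u^2 + 57u + 108.
The remaining quadratic factors as (4u + 9)(u + 12).

(4u + 9)(u + 12)(u - 7)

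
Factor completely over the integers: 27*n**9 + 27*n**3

27*n**3*(n**2 + 1)*(n**4 - n**2 + 1)

Pull out the common factor 27*n**3, leaving n**6 + 1.
Recognize a sum of cubes with the parts 1 and n**2.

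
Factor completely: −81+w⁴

Write as (w²)² − (9)², then factor w²−9 once more.

(w+3)(w−3)(w²+9)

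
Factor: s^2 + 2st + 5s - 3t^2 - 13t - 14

Group: s(s + 3t + 7) + (-t - 2)(s + 3t + 7); both groups contain (s + 3t + 7).

(s + 3t + 7)(s - t - 2)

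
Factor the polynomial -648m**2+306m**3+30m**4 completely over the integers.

Pull out the common factor 6m**2, then factor the remaining trinomial.

6m**2(5m-9)(m+12)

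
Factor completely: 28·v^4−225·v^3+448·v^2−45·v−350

(4·v−7)·(7·v+5)·(v−2)·(v−5)

Trying the rational-root candidates, v = 2 is a root, so (v−2) divides it; the quotient is 28·v^3−169·v^2+110·v+175.
Next, v = −5/7 is a root, so (7·v+5) is a factor; dividing leaves 4·v^2−27·v+35.
The remaining quadratic factors as (4·v−7)(v−5).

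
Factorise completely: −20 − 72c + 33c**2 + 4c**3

(4c + 1)(c + 10)(c − 2)

By the rational root theorem, c = −1/4 is a root, so (4c + 1) divides it; the quotient is c**2 + 8c − 20.
The remaining quadratic factors as (c − 2)(c + 10).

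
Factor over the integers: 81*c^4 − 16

(3*c + 2)*(3*c − 2)*(9*c^2 + 4)

Write as (9*c^2)² − (4)², then factor 9*c^2 − 4 once more.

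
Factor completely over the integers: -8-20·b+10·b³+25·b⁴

(5·b+2)·(5·b³-4)

Group as (25·b⁴-20·b) + (10·b³-8) = 5·b·(5·b³-4) + 2·(5·b³-4).
Both groups share the factor (5·b³-4).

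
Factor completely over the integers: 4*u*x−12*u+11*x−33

Group as (4*u*x−12*u) + (11*x−33) = 4*u*(x−3) + 11*(x−3).
Both groups share the factor (x−3).

(4*u+11)*(x−3)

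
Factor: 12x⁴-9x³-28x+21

(4x-3)(3x³-7)

Group as (12x⁴-28x) + (-9x³+21) = 4x(3x³-7) - 3(3x³-7).
Both groups share the factor (3x³-7).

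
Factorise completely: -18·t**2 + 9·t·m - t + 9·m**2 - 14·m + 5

Group: -2·t·(9·t - 9·m + 5) + (-m + 1)·(9·t - 9·m + 5); both groups contain (9·t - 9·m + 5).

-(9·t - 9·m + 5)·(2·t + m - 1)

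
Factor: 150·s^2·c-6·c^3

Pull out the common factor 6·c; 25·s^2-c^2 is a difference of squares.

6·c·(5·s-c)·(5·s+c)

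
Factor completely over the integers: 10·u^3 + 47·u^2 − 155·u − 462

(2·u − 7)·(5·u + 11)·(u + 6)

Testing divisors of the constant over divisors of the leading coefficient, u = −6 is a root, so (u + 6) is a factor; dividing leaves 10·u^2 − 13·u − 77.
The remaining quadratic factors as (2·u − 7)(5·u + 11).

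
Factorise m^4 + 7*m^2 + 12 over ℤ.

Substitute u = m^2 to get a quadratic in u, then factor.
m^2 + 3 is irreducible over ℤ (always positive, so no real roots).
m^2 + 4 is irreducible over ℤ (sum of squares).

(m^2 + 3)*(m^2 + 4)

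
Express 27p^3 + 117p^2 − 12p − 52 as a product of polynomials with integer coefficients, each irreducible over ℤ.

Group as (27p^3 − 12p) + (117p^2 − 52) = 3p(9p^2 − 4) + 13(9p^2 − 4).
Both groups share the factor (9p^2 − 4).

(3p + 13)(3p + 2)(3p − 2)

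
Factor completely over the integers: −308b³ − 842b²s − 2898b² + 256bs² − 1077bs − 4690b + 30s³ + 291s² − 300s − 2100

−(11b + s + 10)(14b − 5s + 14)(2b + 6s + 15)

Group: 11b(−28b² − 74bs − 238b + 30s² − 9s − 210) + (s + 10)(−28b² − 74bs − 238b + 30s² − 9s − 210); both groups contain (−28b² − 74bs − 238b + 30s² − 9s − 210), so (11b + s + 10) is a factor with cofactor −28b² − 74bs − 238b + 30s² − 9s − 210.
The cofactor groups again: −28b² − 74bs − 238b + 30s² − 9s − 210 = −14b(2b + 6s + 15) + (5s − 14)(2b + 6s + 15); both groups contain (2b + 6s + 15), giving −(14b − 5s + 14)(2b + 6s + 15).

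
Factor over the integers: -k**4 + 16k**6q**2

k**4(4kq + 1)(4kq - 1)

Every term has a factor of k**4; factoring it out leaves 16k**2q**2 - 1.
Recognize a difference of squares with the parts 4kq and 1.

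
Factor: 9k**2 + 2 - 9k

(3k - 1)(3k - 2)

Need a pair with product 9·2 = 18 and sum -9: that's -6 and -3.
Split the middle term: 9k**2 - 6k - 3k + 2 = 3k(3k - 2) - (3k - 2).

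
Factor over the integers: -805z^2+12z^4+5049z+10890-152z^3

Trying the rational-root candidates, z = 15 is a root, giving the factor (z-15) and quotient 12z^3+28z^2-385z-726.
Next, z = -6 is a root, so (z+6) is a factor; dividing leaves 12z^2-44z-121.
The remaining quadratic factors as (2z-11)(6z+11).

(2z-11)(6z+11)(z+6)(z-15)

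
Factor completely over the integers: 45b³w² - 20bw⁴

Every term has a factor of 5bw². Then 9b² - 4w² = (3b)² − (2w)².

5bw²(3b + 2w)(3b - 2w)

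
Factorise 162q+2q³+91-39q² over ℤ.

(2q+1)(q-13)(q-7)

Trying the rational-root candidates, q = 7 is a root, so (q-7) divides it; the quotient is 2q²-25q-13.
The remaining quadratic factors as (q-13)(2q+1).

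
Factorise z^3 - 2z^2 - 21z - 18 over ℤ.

By the rational root theorem, z = -3 is a root, so (z + 3) divides it; the quotient is z^2 - 5z - 6.
The remaining quadratic factors as (z - 6)(z + 1).

(z + 1)(z + 3)(z - 6)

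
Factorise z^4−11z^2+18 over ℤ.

Substitute u = z^2 to get a quadratic in u, then factor.
z^2−9 is a difference of squares.
z^2−2 is irreducible over ℤ (2 is not a perfect square).

(z+3)(z−3)(z^2−2)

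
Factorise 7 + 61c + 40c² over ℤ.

Need a pair with product 40·7 = 280 and sum 61: that's 5 and 56.
Split the middle term: 40c² + 5c + 56c + 7 = 5c(8c + 1) + 7(8c + 1).

(5c + 7)(8c + 1)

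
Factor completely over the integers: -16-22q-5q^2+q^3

By the rational root theorem, q = -2 is a root, giving the factor (q+2) and quotient q^2-7q-8.
The remaining quadratic factors as (q-8)(q+1).

(q+1)(q+2)(q-8)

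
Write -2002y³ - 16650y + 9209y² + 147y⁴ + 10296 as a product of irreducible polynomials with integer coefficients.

Among the possible rational roots, y = 6 is a root, so (y - 6) divides it; the quotient is 147y³ - 1120y² + 2489y - 1716.
Next, y = 13/3 is a root, so (3y - 13) divides it; the quotient is 49y² - 161y + 132.
The remaining quadratic factors as (7y - 11)(7y - 12).

(3y - 13)(7y - 11)(7y - 12)(y - 6)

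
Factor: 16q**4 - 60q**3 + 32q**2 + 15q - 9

(2q + 1)(2q - 1)(4q - 3)(q - 3)

Among the possible rational roots, q = 3 is a root, so (q - 3) divides it; the quotient is 16q**3 - 12q**2 - 4q + 3.
Continuing, q = -1/2 is a root, giving the factor (2q + 1) and quotient 8q**2 - 10q + 3.
The remaining quadratic factors as (2q - 1)(4q - 3).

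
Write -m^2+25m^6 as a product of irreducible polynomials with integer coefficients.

Factor out m^2 first: what remains is 25m^4-1.
Recognize a difference of squares with the parts 5m^2 and 1.

m^2(5m^2+1)(5m^2-1)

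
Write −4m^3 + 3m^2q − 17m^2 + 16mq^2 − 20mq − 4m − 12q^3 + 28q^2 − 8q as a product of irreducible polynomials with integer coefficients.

Group: m(−4m^2 + 11mq − 17m − 6q^2 + 14q − 4) + 2q(−4m^2 + 11mq − 17m − 6q^2 + 14q − 4); both groups contain (−4m^2 + 11mq − 17m − 6q^2 + 14q − 4), so (m + 2q) is a factor with cofactor −4m^2 + 11mq − 17m − 6q^2 + 14q − 4.
The cofactor groups again: −4m^2 + 11mq − 17m − 6q^2 + 14q − 4 = −m(4m − 3q + 1) + (2q − 4)(4m − 3q + 1); both groups contain (4m − 3q + 1), giving −(m − 2q + 4)(4m − 3q + 1).

−(4m − 3q + 1)(m + 2q)(m − 2q + 4)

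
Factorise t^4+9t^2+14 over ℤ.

Substitute u = t^2 to get a quadratic in u, then factor.
t^2+7 is irreducible over ℤ (always positive, so no real roots).
t^2+2 is irreducible over ℤ (always positive, so no real roots).

(t^2+2)(t^2+7)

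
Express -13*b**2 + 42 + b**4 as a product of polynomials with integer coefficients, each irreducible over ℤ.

(b**2 - 6)*(b**2 - 7)

Substitute u = b**2 to get a quadratic in u, then factor.
b**2 - 7 is irreducible over ℤ (7 is not a perfect square).
b**2 - 6 is irreducible over ℤ (6 is not a perfect square).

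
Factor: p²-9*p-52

Two integers with product -52 and sum -9 are -13 and 4.

(p+4)*(p-13)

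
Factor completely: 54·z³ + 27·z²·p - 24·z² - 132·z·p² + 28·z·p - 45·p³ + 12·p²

Group: 2·z·(27·z² + 54·z·p - 12·z + 15·p² - 4·p) - 3·p·(27·z² + 54·z·p - 12·z + 15·p² - 4·p); both groups contain (27·z² + 54·z·p - 12·z + 15·p² - 4·p), so (2·z - 3·p) is a factor with cofactor 27·z² + 54·z·p - 12·z + 15·p² - 4·p.
The cofactor groups again: 27·z² + 54·z·p - 12·z + 15·p² - 4·p = 9·z·(3·z + p) + (15·p - 4)·(3·z + p); both groups contain (3·z + p), giving (9·z + 15·p - 4)·(3·z + p).

(2·z - 3·p)·(9·z + 15·p - 4)·(3·z + p)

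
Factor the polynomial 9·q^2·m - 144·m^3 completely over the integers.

Factor out 9·m, leaving q^2 - 16·m^2, which is a difference of two squares.

9·m·(q - 4·m)·(q + 4·m)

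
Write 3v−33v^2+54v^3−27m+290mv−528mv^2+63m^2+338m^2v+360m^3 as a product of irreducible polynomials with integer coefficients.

Group: 5m(72m^2−62mv+27m+6v^2−3v) + (9v−1)(72m^2−62mv+27m+6v^2−3v); both groups contain (72m^2−62mv+27m+6v^2−3v), so (5m+9v−1) is a factor with cofactor 72m^2−62mv+27m+6v^2−3v.
The cofactor groups again: 72m^2−62mv+27m+6v^2−3v = 8m(9m−v) + (−6v+3)(9m−v); both groups contain (9m−v), giving (8m−6v+3)(9m−v).

(5m+9v−1)(8m−6v+3)(9m−v)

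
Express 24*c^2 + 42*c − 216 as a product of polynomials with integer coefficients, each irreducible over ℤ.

6*(4*c − 9)*(c + 4)

Pull out the common factor 6, then factor the remaining trinomial.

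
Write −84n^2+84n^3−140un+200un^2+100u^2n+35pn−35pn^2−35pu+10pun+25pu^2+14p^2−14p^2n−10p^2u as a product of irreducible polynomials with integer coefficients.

−(2p−5u−3n)(p+4n)(5u+7n−7)

Group: p(−10pu−14pn+14p+25u^2+50un−35u+21n^2−21n) + 4n(−10pu−14pn+14p+25u^2+50un−35u+21n^2−21n); both groups contain (−10pu−14pn+14p+25u^2+50un−35u+21n^2−21n), so (p+4n) is a factor with cofactor −10pu−14pn+14p+25u^2+50un−35u+21n^2−21n.
The cofactor groups again: −10pu−14pn+14p+25u^2+50un−35u+21n^2−21n = −2p(5u+7n−7) + (5u+3n)(5u+7n−7); both groups contain (5u+7n−7), giving −(2p−5u−3n)(5u+7n−7).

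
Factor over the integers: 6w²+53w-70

Need a pair with product 6·(-70) = -420 and sum 53: that's 60 and -7.
Split the middle term: 6w²+60w - 7w-70 = 6w(w+10) - 7(w+10).

(6w-7)(w+10)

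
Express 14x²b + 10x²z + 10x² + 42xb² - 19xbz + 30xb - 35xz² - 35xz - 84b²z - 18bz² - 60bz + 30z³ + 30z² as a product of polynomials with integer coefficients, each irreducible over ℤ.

(2x + 6b - 3z)(7b + 5z + 5)(x - 2z)

Group: 2x(7xb + 5xz + 5x - 14bz - 10z² - 10z) + (6b - 3z)(7xb + 5xz + 5x - 14bz - 10z² - 10z); both groups contain (7xb + 5xz + 5x - 14bz - 10z² - 10z), so (2x + 6b - 3z) is a factor with cofactor 7xb + 5xz + 5x - 14bz - 10z² - 10z.
The cofactor groups again: 7xb + 5xz + 5x - 14bz - 10z² - 10z = 7b(x - 2z) + (5z + 5)(x - 2z); both groups contain (x - 2z), giving (7b + 5z + 5)(x - 2z).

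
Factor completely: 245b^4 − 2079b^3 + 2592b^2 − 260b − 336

Trying the rational-root candidates, b = −2/7 is a root, so (7b + 2) divides it; the quotient is 35b^3 − 307b^2 + 458b − 168.
Next, b = 4/7 is a root, giving the factor (7b − 4) and quotient 5b^2 − 41b + 42.
The remaining quadratic factors as (5b − 6)(b − 7).

(5b − 6)(7b + 2)(7b − 4)(b − 7)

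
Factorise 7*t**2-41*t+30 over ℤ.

Need a pair with product 7·30 = 210 and sum -41: that's -35 and -6.
Split the middle term: 7*t**2-35*t - 6*t+30 = 7*t*(t-5) - 6*(t-5).

(7*t-6)*(t-5)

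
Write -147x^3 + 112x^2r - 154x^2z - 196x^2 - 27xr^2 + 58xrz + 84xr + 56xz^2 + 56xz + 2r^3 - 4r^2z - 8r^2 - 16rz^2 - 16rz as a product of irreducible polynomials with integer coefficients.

-(7x - 2r)(3x - r + 4z + 4)(7x - r - 2z)

Group: 7x(-21x^2 + 13xr - 28xz - 28x - 2r^2 + 8rz + 8r) + (-r - 2z)(-21x^2 + 13xr - 28xz - 28x - 2r^2 + 8rz + 8r); both groups contain (-21x^2 + 13xr - 28xz - 28x - 2r^2 + 8rz + 8r), so (7x - r - 2z) is a factor with cofactor -21x^2 + 13xr - 28xz - 28x - 2r^2 + 8rz + 8r.
The cofactor groups again: -21x^2 + 13xr - 28xz - 28x - 2r^2 + 8rz + 8r = -3x(7x - 2r) + (r - 4z - 4)(7x - 2r); both groups contain (7x - 2r), giving -(3x - r + 4z + 4)(7x - 2r).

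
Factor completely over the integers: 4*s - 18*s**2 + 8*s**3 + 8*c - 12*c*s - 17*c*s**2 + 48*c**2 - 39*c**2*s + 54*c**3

Group: 3*c*(18*c**2 - 7*c*s + 4*c - 8*s**2 + 2*s) + (-s + 2)*(18*c**2 - 7*c*s + 4*c - 8*s**2 + 2*s); both groups contain (18*c**2 - 7*c*s + 4*c - 8*s**2 + 2*s), so (3*c - s + 2) is a factor with cofactor 18*c**2 - 7*c*s + 4*c - 8*s**2 + 2*s.
The cofactor groups again: 18*c**2 - 7*c*s + 4*c - 8*s**2 + 2*s = 2*c*(9*c - 8*s + 2) + s*(9*c - 8*s + 2); both groups contain (9*c - 8*s + 2), giving (2*c + s)*(9*c - 8*s + 2).

(2*c + s)*(3*c - s + 2)*(9*c - 8*s + 2)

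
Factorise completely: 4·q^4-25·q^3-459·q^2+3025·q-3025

Among the possible rational roots, q = -11 is a root, so (q+11) is a factor; dividing leaves 4·q^3-69·q^2+300·q-275.
Then q = 5/4 is a root, giving the factor (4·q-5) and quotient q^2-16·q+55.
The remaining quadratic factors as (q-11)(q-5).

(4·q-5)·(q+11)·(q-11)·(q-5)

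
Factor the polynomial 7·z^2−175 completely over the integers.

7·(z+5)·(z−5)

Pull out the common factor 7; z^2−25 is a difference of squares.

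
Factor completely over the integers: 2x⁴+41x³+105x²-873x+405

Among the possible rational roots, x = -15 is a root, so (x+15) is a factor; dividing leaves 2x³+11x²-60x+27.
Then x = 1/2 is a root, giving the factor (2x-1) and quotient x²+6x-27.
The remaining quadratic factors as (x+9)(x-3).

(2x-1)(x+15)(x+9)(x-3)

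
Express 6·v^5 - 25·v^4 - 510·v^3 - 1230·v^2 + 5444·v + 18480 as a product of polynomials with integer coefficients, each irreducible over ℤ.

(2·v - 7)·(3·v + 10)·(v - 12)·(v^2 + 8·v + 22)

Among the possible rational roots, v = 12 is a root, so (v - 12) divides it; the quotient is 6·v^4 + 47·v^3 + 54·v^2 - 582·v - 1540.
Next, v = -10/3 is a root, so (3·v + 10) is a factor; dividing leaves 2·v^3 + 9·v^2 - 12·v - 154.
Next, v = 7/2 is a root, so (2·v - 7) divides it; the quotient is v^2 + 8·v + 22.
The quadratic v^2 + 8·v + 22 has discriminant -24 < 0 and is irreducible over ℤ.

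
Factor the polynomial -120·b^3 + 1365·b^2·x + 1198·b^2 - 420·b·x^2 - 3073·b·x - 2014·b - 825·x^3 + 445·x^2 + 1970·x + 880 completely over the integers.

-(15·b - 15·x - 11)·(8·b + 5·x - 10)·(b - 11·x - 8)

Group: 15·b·(-8·b^2 + 83·b·x + 74·b + 55·x^2 - 70·x - 80) + (-15·x - 11)·(-8·b^2 + 83·b·x + 74·b + 55·x^2 - 70·x - 80); both groups contain (-8·b^2 + 83·b·x + 74·b + 55·x^2 - 70·x - 80), so (15·b - 15·x - 11) is a factor with cofactor -8·b^2 + 83·b·x + 74·b + 55·x^2 - 70·x - 80.
The cofactor groups again: -8·b^2 + 83·b·x + 74·b + 55·x^2 - 70·x - 80 = -8·b·(b - 11·x - 8) + (-5·x + 10)·(b - 11·x - 8); both groups contain (b - 11·x - 8), giving -(8·b + 5·x - 10)·(b - 11·x - 8).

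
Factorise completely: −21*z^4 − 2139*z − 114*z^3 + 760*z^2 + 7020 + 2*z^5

(2*z + 15)*(z − 13)*(z − 4)*(z^2 − z + 9)

By the rational root theorem, z = −15/2 is a root, so (2*z + 15) is a factor; dividing leaves z^4 − 18*z^3 + 78*z^2 − 205*z + 468.
Continuing, z = 13 is a root, so (z − 13) divides it; the quotient is z^3 − 5*z^2 + 13*z − 36.
Continuing, z = 4 is a root, giving the factor (z − 4) and quotient z^2 − z + 9.
The quadratic z^2 − z + 9 has discriminant −35 < 0 and is irreducible over ℤ.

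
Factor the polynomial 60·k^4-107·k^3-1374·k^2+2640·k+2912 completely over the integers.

(3·k+14)·(4·k-13)·(5·k+4)·(k-4)

Testing divisors of the constant over divisors of the leading coefficient, k = 4 is a root, so (k-4) is a factor; dividing leaves 60·k^3+133·k^2-842·k-728.
Next, k = 13/4 is a root, so (4·k-13) is a factor; dividing leaves 15·k^2+82·k+56.
The remaining quadratic factors as (3·k+14)(5·k+4).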